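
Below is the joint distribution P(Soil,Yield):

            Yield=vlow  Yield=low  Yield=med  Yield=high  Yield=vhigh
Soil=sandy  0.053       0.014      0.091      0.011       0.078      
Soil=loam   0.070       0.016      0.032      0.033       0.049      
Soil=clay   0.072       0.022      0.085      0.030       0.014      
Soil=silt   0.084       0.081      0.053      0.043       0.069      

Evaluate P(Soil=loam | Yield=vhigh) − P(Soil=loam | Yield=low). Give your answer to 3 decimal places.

P(Yield=vhigh) = 0.078 + 0.049 + 0.014 + 0.069 = 0.210; P(Soil=loam | Yield=vhigh) = 0.049/0.210 = 0.2333.
P(Yield=low) = 0.014 + 0.016 + 0.022 + 0.081 = 0.133; P(Soil=loam | Yield=low) = 0.016/0.133 = 0.1203.
Difference = 0.113.

0.113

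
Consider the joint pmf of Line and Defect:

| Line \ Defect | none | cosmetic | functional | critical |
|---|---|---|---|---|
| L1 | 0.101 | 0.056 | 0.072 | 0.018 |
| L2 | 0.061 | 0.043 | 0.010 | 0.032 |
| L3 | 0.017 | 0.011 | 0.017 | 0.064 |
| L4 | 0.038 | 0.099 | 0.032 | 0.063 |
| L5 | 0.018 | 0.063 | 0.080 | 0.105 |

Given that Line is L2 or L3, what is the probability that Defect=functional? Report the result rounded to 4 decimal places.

P(Line=L2) = 0.061 + 0.043 + 0.010 + 0.032 = 0.146.
P(Line=L3) = 0.017 + 0.011 + 0.017 + 0.064 = 0.109.
P(Line ∈ {L2, L3}) = 0.146 + 0.109 = 0.255; P(Defect=functional, Line ∈ {L2, L3}) = 0.010 + 0.017 = 0.027.
P(Defect=functional | Line ∈ {L2, L3}) = 0.027/0.255 = 0.1059.

0.1059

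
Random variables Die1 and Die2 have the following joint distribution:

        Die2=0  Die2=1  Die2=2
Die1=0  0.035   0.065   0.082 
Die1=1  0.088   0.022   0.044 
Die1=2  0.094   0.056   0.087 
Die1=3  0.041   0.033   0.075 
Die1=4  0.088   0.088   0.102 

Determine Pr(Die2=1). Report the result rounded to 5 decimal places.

0.26400

P(Die2=1) = 0.065 + 0.022 + 0.056 + 0.033 + 0.088 = 0.264.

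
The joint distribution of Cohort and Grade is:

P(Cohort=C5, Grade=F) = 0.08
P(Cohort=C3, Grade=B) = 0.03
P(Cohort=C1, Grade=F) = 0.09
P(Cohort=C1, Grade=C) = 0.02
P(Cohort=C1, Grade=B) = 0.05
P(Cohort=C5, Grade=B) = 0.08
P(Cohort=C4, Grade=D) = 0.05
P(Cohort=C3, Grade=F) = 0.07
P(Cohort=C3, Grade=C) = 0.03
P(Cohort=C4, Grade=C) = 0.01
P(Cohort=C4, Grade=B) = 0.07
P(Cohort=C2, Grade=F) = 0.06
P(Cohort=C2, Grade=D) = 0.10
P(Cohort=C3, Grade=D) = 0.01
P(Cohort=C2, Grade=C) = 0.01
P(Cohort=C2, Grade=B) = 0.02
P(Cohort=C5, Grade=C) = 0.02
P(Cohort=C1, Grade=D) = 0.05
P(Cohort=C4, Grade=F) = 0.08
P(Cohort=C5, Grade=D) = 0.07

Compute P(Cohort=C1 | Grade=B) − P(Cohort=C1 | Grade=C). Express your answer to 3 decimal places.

-0.022

P(Grade=B) = 0.05 + 0.02 + 0.03 + 0.07 + 0.08 = 0.25; P(Cohort=C1 | Grade=B) = 0.05/0.25 = 0.2000.
P(Grade=C) = 0.02 + 0.01 + 0.03 + 0.01 + 0.02 = 0.09; P(Cohort=C1 | Grade=C) = 0.02/0.09 = 0.2222.
Difference = -0.022.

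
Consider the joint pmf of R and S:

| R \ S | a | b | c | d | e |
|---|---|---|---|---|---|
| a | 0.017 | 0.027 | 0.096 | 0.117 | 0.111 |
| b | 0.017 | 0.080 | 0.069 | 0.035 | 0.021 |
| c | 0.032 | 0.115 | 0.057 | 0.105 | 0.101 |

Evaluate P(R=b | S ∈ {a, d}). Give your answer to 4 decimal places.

P(S=a) = 0.017 + 0.017 + 0.032 = 0.066.
P(S=d) = 0.117 + 0.035 + 0.105 = 0.257.
P(S ∈ {a, d}) = 0.066 + 0.257 = 0.323; P(R=b, S ∈ {a, d}) = 0.017 + 0.035 = 0.052.
P(R=b | S ∈ {a, d}) = 0.052/0.323 = 0.1610.

0.1610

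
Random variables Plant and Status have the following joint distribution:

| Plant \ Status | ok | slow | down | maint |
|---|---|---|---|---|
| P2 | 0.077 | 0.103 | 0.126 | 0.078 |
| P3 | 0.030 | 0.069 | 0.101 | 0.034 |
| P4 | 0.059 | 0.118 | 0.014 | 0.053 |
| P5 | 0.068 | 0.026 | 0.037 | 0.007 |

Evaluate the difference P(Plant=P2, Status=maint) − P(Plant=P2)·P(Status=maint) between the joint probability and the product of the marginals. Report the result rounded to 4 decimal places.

P(Plant=P2) = 0.077 + 0.103 + 0.126 + 0.078 = 0.384.
P(Status=maint) = 0.078 + 0.034 + 0.053 + 0.007 = 0.172.
P(Plant=P2, Status=maint) − P(Plant=P2)P(Status=maint) = 0.078 − 0.384×0.172 = 0.0120.

0.0120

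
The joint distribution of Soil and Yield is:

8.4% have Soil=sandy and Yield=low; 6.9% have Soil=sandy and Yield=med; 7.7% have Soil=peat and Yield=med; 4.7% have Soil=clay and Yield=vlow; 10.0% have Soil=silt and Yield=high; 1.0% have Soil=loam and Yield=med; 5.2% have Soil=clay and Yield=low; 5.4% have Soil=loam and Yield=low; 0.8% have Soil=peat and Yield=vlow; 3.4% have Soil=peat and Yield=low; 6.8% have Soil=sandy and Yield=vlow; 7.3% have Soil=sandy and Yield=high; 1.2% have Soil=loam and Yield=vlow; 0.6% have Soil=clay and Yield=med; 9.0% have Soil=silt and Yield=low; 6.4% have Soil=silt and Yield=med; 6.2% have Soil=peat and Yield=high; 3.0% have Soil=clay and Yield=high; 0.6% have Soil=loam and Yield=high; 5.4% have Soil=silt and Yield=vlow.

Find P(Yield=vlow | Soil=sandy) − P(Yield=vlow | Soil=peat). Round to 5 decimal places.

0.18709

P(Soil=sandy) = 0.068 + 0.084 + 0.069 + 0.073 = 0.294; P(Yield=vlow | Soil=sandy) = 0.068/0.294 = 0.231293.
P(Soil=peat) = 0.008 + 0.034 + 0.077 + 0.062 = 0.181; P(Yield=vlow | Soil=peat) = 0.008/0.181 = 0.044199.
Difference = 0.18709.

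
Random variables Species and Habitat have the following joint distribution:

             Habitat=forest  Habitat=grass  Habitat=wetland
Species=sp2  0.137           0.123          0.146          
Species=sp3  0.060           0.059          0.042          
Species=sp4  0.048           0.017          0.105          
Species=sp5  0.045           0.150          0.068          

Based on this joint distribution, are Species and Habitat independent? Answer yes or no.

no

P(Species=sp5) = 0.263 and P(Habitat=grass) = 0.349, so their product is 0.09179, but P(Species=sp5, Habitat=grass) = 0.150. Since these differ, Species and Habitat are not independent.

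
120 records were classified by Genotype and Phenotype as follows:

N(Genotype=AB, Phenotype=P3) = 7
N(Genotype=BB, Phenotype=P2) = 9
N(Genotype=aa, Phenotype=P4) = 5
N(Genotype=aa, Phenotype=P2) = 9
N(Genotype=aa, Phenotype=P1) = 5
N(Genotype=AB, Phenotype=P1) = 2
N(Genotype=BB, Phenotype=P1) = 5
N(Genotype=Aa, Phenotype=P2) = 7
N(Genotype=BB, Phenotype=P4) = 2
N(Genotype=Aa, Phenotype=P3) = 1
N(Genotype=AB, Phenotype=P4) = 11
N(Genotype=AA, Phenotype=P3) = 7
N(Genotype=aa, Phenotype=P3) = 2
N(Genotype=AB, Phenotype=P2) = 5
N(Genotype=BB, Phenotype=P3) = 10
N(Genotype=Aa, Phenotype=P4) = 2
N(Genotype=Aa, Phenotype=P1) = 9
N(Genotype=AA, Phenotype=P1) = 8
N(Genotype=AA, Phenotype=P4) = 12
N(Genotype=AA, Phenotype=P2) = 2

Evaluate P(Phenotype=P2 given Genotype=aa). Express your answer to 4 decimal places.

Total with Genotype=aa: 5 + 9 + 2 + 5 = 21.
P(Phenotype=P2 | Genotype=aa) = 9/21 = 0.4286.

0.4286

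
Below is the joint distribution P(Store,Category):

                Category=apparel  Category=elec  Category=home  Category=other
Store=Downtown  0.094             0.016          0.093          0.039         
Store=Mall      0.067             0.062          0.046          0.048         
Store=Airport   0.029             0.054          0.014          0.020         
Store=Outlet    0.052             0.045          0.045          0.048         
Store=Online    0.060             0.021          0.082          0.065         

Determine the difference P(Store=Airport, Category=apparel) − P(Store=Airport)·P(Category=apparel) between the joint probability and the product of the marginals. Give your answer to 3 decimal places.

-0.006

P(Store=Airport) = 0.029 + 0.054 + 0.014 + 0.020 = 0.117.
P(Category=apparel) = 0.094 + 0.067 + 0.029 + 0.052 + 0.060 = 0.302.
P(Store=Airport, Category=apparel) − P(Store=Airport)P(Category=apparel) = 0.029 − 0.117×0.302 = -0.006.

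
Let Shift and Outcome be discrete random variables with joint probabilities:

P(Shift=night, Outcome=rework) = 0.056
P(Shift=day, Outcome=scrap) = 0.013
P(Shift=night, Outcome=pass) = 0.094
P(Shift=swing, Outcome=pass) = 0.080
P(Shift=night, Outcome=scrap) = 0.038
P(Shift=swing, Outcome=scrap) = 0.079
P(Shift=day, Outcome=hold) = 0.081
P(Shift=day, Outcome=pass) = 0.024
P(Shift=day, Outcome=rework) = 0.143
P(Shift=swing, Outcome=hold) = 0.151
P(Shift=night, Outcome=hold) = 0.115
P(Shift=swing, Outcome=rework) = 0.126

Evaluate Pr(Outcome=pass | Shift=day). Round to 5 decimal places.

0.09195

P(Shift=day) = 0.024 + 0.143 + 0.013 + 0.081 = 0.261.
P(Outcome=pass | Shift=day) = 0.024/0.261 = 0.09195.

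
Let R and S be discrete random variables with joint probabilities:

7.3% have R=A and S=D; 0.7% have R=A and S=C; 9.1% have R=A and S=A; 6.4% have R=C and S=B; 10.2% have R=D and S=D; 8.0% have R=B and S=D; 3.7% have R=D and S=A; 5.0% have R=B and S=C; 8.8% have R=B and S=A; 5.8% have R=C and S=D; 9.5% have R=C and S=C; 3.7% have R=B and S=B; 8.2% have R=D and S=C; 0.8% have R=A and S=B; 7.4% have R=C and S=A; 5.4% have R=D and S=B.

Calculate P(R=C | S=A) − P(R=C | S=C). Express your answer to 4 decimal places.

-0.1508

P(S=A) = 0.091 + 0.088 + 0.074 + 0.037 = 0.290; P(R=C | S=A) = 0.074/0.290 = 0.25517.
P(S=C) = 0.007 + 0.050 + 0.095 + 0.082 = 0.234; P(R=C | S=C) = 0.095/0.234 = 0.40598.
Difference = -0.1508.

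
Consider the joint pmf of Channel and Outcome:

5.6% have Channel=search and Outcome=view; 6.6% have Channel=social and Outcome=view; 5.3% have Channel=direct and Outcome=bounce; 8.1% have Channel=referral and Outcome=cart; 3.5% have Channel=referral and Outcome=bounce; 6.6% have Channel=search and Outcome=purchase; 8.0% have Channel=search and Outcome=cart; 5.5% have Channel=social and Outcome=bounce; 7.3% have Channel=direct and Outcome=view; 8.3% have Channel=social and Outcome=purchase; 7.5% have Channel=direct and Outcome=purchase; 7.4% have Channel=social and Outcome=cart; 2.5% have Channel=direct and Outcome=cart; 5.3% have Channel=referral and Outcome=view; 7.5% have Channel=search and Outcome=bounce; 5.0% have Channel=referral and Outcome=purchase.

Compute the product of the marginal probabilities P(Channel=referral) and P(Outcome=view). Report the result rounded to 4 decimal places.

0.0543

P(Channel=referral) = 0.035 + 0.053 + 0.081 + 0.050 = 0.219.
P(Outcome=view) = 0.056 + 0.066 + 0.073 + 0.053 = 0.248.
Product: 0.219 × 0.248 = 0.0543.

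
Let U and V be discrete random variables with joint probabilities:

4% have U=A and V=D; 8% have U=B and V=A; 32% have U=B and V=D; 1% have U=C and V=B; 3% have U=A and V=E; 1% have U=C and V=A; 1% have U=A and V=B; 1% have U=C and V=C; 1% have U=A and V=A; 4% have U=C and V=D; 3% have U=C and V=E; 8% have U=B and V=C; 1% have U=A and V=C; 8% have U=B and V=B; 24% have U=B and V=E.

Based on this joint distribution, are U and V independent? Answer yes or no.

yes

Every cell satisfies P(U,V) = P(U)·P(V). For instance P(U=A) = 0.10, P(V=B) = 0.10, and 0.10×0.10 = 0.01 matches the joint entry. So U and V are independent.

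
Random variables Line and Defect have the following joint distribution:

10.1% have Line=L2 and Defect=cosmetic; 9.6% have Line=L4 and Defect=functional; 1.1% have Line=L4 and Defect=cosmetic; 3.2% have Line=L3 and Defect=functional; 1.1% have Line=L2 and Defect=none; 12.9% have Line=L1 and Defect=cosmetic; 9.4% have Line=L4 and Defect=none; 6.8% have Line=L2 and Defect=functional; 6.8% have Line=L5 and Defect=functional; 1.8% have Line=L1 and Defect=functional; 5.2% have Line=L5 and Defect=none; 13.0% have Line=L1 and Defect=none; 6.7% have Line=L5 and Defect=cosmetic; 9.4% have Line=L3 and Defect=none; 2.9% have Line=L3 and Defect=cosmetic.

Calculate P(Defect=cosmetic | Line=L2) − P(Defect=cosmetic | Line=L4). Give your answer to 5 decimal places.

0.50638

P(Line=L2) = 0.011 + 0.101 + 0.068 = 0.180; P(Defect=cosmetic | Line=L2) = 0.101/0.180 = 0.561111.
P(Line=L4) = 0.094 + 0.011 + 0.096 = 0.201; P(Defect=cosmetic | Line=L4) = 0.011/0.201 = 0.054726.
Difference = 0.50638.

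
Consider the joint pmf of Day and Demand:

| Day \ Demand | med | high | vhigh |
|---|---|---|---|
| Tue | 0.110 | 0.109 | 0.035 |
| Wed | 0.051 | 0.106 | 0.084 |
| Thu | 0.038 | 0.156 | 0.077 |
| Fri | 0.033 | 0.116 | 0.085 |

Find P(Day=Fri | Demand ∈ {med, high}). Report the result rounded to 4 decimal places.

P(Demand=med) = 0.110 + 0.051 + 0.038 + 0.033 = 0.232.
P(Demand=high) = 0.109 + 0.106 + 0.156 + 0.116 = 0.487.
P(Demand ∈ {med, high}) = 0.232 + 0.487 = 0.719; P(Day=Fri, Demand ∈ {med, high}) = 0.033 + 0.116 = 0.149.
P(Day=Fri | Demand ∈ {med, high}) = 0.149/0.719 = 0.2072.

0.2072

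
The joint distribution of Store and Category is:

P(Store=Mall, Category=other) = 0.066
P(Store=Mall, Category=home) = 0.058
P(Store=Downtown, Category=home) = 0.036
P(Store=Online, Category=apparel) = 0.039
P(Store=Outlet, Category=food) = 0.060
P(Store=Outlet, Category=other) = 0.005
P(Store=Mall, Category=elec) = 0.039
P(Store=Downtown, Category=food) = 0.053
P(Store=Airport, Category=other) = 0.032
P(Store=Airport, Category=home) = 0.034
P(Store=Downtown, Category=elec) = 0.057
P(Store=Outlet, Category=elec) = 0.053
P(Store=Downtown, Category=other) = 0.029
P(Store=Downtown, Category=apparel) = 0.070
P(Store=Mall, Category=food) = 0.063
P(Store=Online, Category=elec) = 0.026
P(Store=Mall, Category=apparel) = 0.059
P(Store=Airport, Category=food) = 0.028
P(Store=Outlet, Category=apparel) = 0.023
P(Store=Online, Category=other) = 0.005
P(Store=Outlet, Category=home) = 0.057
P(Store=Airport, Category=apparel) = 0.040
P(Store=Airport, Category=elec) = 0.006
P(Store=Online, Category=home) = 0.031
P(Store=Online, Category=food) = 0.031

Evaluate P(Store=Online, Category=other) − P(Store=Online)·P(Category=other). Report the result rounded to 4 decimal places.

P(Store=Online) = 0.031 + 0.039 + 0.026 + 0.031 + 0.005 = 0.132.
P(Category=other) = 0.029 + 0.066 + 0.032 + 0.005 + 0.005 = 0.137.
P(Store=Online, Category=other) − P(Store=Online)P(Category=other) = 0.005 − 0.132×0.137 = -0.0131.

-0.0131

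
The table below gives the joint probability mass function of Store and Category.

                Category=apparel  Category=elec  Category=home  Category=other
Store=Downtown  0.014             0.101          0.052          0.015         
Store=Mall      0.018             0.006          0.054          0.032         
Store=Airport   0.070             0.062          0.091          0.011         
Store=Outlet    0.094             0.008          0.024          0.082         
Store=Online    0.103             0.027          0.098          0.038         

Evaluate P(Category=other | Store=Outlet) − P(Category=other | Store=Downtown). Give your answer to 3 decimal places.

0.312

P(Store=Outlet) = 0.094 + 0.008 + 0.024 + 0.082 = 0.208; P(Category=other | Store=Outlet) = 0.082/0.208 = 0.3942.
P(Store=Downtown) = 0.014 + 0.101 + 0.052 + 0.015 = 0.182; P(Category=other | Store=Downtown) = 0.015/0.182 = 0.0824.
Difference = 0.312.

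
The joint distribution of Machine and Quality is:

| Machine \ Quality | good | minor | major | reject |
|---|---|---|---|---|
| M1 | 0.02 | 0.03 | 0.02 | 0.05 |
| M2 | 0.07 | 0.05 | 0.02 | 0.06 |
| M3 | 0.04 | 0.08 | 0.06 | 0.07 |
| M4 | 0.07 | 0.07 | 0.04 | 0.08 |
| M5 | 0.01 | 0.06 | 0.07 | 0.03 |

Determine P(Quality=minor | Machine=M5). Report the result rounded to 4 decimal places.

0.3529

P(Machine=M5) = 0.01 + 0.06 + 0.07 + 0.03 = 0.17.
P(Quality=minor | Machine=M5) = 0.06/0.17 = 0.3529.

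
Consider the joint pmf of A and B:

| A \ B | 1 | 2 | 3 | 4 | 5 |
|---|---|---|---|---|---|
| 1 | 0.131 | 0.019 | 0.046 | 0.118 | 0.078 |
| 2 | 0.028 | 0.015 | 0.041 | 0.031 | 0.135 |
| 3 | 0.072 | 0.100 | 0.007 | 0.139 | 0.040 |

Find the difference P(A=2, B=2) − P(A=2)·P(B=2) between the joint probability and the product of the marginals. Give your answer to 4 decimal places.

P(A=2) = 0.028 + 0.015 + 0.041 + 0.031 + 0.135 = 0.250.
P(B=2) = 0.019 + 0.015 + 0.100 = 0.134.
P(A=2, B=2) − P(A=2)P(B=2) = 0.015 − 0.250×0.134 = -0.0185.

-0.0185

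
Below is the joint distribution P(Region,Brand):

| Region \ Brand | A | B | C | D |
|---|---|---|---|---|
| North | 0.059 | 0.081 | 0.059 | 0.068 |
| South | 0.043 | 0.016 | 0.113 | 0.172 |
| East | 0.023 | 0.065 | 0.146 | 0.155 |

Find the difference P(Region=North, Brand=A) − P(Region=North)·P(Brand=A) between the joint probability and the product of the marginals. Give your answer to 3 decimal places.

P(Region=North) = 0.059 + 0.081 + 0.059 + 0.068 = 0.267.
P(Brand=A) = 0.059 + 0.043 + 0.023 = 0.125.
P(Region=North, Brand=A) − P(Region=North)P(Brand=A) = 0.059 − 0.267×0.125 = 0.026.

0.026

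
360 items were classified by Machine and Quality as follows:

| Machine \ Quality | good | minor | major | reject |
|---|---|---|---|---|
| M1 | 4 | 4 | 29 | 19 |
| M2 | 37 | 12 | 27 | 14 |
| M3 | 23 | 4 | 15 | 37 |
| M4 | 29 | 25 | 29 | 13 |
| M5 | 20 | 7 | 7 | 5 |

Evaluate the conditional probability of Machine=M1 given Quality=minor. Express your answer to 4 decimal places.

0.0769

Total with Quality=minor: 4 + 12 + 4 + 25 + 7 = 52.
P(Machine=M1 | Quality=minor) = 4/52 = 0.0769.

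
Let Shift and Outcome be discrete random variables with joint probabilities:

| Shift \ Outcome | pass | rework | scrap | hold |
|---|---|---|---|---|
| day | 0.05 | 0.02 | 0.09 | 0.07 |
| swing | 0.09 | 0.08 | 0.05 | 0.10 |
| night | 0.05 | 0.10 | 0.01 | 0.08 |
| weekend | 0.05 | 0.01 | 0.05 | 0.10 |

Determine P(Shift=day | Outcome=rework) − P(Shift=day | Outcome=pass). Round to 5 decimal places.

P(Outcome=rework) = 0.02 + 0.08 + 0.10 + 0.01 = 0.21; P(Shift=day | Outcome=rework) = 0.02/0.21 = 0.095238.
P(Outcome=pass) = 0.05 + 0.09 + 0.05 + 0.05 = 0.24; P(Shift=day | Outcome=pass) = 0.05/0.24 = 0.208333.
Difference = -0.11310.

-0.11310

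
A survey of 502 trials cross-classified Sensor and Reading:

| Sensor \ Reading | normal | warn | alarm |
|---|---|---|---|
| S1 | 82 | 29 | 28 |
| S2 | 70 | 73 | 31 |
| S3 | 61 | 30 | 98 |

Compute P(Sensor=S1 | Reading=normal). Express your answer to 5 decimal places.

0.38498

Total with Reading=normal: 82 + 70 + 61 = 213.
P(Sensor=S1 | Reading=normal) = 82/213 = 0.38498.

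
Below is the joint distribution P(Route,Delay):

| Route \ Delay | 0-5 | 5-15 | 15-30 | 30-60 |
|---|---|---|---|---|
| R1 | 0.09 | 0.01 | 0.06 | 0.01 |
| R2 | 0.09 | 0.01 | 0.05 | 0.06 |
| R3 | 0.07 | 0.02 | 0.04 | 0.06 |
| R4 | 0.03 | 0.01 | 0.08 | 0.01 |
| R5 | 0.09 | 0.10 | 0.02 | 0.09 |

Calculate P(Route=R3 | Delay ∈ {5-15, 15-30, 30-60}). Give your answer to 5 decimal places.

0.19048

P(Delay=5-15) = 0.01 + 0.01 + 0.02 + 0.01 + 0.10 = 0.15.
P(Delay=15-30) = 0.06 + 0.05 + 0.04 + 0.08 + 0.02 = 0.25.
P(Delay=30-60) = 0.01 + 0.06 + 0.06 + 0.01 + 0.09 = 0.23.
P(Delay ∈ {5-15, 15-30, 30-60}) = 0.15 + 0.25 + 0.23 = 0.63; P(Route=R3, Delay ∈ {5-15, 15-30, 30-60}) = 0.02 + 0.04 + 0.06 = 0.12.
P(Route=R3 | Delay ∈ {5-15, 15-30, 30-60}) = 0.12/0.63 = 0.19048.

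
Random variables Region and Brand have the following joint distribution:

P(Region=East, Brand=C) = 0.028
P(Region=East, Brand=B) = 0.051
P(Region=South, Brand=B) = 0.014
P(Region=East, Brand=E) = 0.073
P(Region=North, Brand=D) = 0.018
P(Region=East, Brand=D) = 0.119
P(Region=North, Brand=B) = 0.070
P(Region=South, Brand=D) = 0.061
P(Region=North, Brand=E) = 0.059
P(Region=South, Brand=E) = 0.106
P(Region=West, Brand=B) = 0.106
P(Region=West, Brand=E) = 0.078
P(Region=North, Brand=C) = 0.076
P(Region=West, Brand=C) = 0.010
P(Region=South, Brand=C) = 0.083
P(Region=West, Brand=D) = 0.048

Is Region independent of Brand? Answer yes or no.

P(Region=East) = 0.271 and P(Brand=D) = 0.246, so their product is 0.06667, but P(Region=East, Brand=D) = 0.119. Since these differ, Region and Brand are not independent.

no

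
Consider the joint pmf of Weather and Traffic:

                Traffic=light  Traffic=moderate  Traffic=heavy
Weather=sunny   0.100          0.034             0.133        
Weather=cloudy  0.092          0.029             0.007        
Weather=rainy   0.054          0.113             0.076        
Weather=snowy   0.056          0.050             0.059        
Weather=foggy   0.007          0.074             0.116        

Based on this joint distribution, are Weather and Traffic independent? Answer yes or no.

P(Weather=foggy) = 0.197 and P(Traffic=light) = 0.309, so their product is 0.06087, but P(Weather=foggy, Traffic=light) = 0.007. Since these differ, Weather and Traffic are not independent.

no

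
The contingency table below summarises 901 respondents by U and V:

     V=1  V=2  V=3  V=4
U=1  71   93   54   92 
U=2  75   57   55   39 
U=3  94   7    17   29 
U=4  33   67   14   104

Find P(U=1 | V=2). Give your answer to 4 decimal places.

Total with V=2: 93 + 57 + 7 + 67 = 224.
P(U=1 | V=2) = 93/224 = 0.4152.

0.4152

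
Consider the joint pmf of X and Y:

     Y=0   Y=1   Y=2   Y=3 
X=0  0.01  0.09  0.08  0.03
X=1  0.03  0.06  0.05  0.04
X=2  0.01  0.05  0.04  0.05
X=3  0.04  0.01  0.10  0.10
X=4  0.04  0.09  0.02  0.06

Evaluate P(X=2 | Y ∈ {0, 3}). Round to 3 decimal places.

P(Y=0) = 0.01 + 0.03 + 0.01 + 0.04 + 0.04 = 0.13.
P(Y=3) = 0.03 + 0.04 + 0.05 + 0.10 + 0.06 = 0.28.
P(Y ∈ {0, 3}) = 0.13 + 0.28 = 0.41; P(X=2, Y ∈ {0, 3}) = 0.01 + 0.05 = 0.06.
P(X=2 | Y ∈ {0, 3}) = 0.06/0.41 = 0.146.

0.146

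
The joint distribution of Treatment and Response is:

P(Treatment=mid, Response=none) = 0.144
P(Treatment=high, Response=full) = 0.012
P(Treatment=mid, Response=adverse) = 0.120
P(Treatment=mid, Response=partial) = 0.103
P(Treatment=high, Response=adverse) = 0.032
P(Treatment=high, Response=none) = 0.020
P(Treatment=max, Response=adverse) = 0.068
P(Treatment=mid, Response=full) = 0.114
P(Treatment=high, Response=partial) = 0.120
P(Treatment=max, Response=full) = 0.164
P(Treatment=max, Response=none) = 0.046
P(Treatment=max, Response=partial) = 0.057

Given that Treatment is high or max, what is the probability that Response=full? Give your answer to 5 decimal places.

P(Treatment=high) = 0.020 + 0.120 + 0.012 + 0.032 = 0.184.
P(Treatment=max) = 0.046 + 0.057 + 0.164 + 0.068 = 0.335.
P(Treatment ∈ {high, max}) = 0.184 + 0.335 = 0.519; P(Response=full, Treatment ∈ {high, max}) = 0.012 + 0.164 = 0.176.
P(Response=full | Treatment ∈ {high, max}) = 0.176/0.519 = 0.33911.

0.33911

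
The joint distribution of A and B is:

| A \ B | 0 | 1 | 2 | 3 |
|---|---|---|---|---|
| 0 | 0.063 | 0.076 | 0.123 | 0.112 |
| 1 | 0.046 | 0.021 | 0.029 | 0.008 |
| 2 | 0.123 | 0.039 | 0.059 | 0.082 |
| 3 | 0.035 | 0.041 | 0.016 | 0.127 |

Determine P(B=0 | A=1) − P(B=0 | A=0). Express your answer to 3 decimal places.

0.274

P(A=1) = 0.046 + 0.021 + 0.029 + 0.008 = 0.104; P(B=0 | A=1) = 0.046/0.104 = 0.4423.
P(A=0) = 0.063 + 0.076 + 0.123 + 0.112 = 0.374; P(B=0 | A=0) = 0.063/0.374 = 0.1684.
Difference = 0.274.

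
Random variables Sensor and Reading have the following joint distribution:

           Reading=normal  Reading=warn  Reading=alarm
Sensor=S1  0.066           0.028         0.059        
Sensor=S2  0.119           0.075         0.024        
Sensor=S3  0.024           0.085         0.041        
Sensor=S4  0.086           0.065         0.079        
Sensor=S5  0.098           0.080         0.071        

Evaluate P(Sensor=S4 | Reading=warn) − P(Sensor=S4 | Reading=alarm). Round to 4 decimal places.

P(Reading=warn) = 0.028 + 0.075 + 0.085 + 0.065 + 0.080 = 0.333; P(Sensor=S4 | Reading=warn) = 0.065/0.333 = 0.19520.
P(Reading=alarm) = 0.059 + 0.024 + 0.041 + 0.079 + 0.071 = 0.274; P(Sensor=S4 | Reading=alarm) = 0.079/0.274 = 0.28832.
Difference = -0.0931.

-0.0931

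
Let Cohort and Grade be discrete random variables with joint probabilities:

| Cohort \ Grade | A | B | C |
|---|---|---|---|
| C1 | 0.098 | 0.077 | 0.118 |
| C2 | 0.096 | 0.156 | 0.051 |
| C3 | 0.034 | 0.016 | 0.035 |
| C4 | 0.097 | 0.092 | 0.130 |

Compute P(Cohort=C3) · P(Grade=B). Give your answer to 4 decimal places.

P(Cohort=C3) = 0.034 + 0.016 + 0.035 = 0.085.
P(Grade=B) = 0.077 + 0.156 + 0.016 + 0.092 = 0.341.
Product: 0.085 × 0.341 = 0.0290.

0.0290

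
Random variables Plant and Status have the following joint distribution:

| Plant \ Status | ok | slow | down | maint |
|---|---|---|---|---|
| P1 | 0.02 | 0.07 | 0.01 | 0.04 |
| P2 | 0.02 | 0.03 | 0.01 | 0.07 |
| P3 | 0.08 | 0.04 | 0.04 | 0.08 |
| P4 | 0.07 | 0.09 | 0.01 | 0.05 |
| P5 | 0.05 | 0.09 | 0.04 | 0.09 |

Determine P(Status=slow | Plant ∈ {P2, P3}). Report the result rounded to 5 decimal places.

P(Plant=P2) = 0.02 + 0.03 + 0.01 + 0.07 = 0.13.
P(Plant=P3) = 0.08 + 0.04 + 0.04 + 0.08 = 0.24.
P(Plant ∈ {P2, P3}) = 0.13 + 0.24 = 0.37; P(Status=slow, Plant ∈ {P2, P3}) = 0.03 + 0.04 = 0.07.
P(Status=slow | Plant ∈ {P2, P3}) = 0.07/0.37 = 0.18919.

0.18919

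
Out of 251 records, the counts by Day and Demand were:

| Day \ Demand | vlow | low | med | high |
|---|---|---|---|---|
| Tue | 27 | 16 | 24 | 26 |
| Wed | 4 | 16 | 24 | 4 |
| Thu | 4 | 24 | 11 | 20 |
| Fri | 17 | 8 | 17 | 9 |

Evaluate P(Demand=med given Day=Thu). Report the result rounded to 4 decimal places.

0.1864

Total with Day=Thu: 4 + 24 + 11 + 20 = 59.
P(Demand=med | Day=Thu) = 11/59 = 0.1864.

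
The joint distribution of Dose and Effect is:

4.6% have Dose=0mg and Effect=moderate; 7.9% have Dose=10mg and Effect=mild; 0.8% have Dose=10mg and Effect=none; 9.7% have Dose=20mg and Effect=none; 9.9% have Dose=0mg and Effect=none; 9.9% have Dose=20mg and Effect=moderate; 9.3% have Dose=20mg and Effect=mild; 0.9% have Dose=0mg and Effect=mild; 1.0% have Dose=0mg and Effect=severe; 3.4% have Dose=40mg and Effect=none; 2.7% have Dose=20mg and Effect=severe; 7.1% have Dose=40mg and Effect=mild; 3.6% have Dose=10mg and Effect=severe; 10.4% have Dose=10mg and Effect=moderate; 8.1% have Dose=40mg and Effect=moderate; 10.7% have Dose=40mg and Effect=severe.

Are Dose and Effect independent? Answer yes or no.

no

P(Dose=0mg) = 0.164 and P(Effect=none) = 0.238, so their product is 0.03903, but P(Dose=0mg, Effect=none) = 0.099. Since these differ, Dose and Effect are not independent.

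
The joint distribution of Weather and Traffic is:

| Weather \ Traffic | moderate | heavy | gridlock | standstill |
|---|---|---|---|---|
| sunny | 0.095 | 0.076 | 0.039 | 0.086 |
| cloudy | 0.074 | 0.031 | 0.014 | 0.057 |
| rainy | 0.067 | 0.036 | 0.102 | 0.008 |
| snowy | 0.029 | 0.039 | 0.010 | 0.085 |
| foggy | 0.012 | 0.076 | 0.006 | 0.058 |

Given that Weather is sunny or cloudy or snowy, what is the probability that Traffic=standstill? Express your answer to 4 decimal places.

P(Weather=sunny) = 0.095 + 0.076 + 0.039 + 0.086 = 0.296.
P(Weather=cloudy) = 0.074 + 0.031 + 0.014 + 0.057 = 0.176.
P(Weather=snowy) = 0.029 + 0.039 + 0.010 + 0.085 = 0.163.
P(Weather ∈ {sunny, cloudy, snowy}) = 0.296 + 0.176 + 0.163 = 0.635; P(Traffic=standstill, Weather ∈ {sunny, cloudy, snowy}) = 0.086 + 0.057 + 0.085 = 0.228.
P(Traffic=standstill | Weather ∈ {sunny, cloudy, snowy}) = 0.228/0.635 = 0.3591.

0.3591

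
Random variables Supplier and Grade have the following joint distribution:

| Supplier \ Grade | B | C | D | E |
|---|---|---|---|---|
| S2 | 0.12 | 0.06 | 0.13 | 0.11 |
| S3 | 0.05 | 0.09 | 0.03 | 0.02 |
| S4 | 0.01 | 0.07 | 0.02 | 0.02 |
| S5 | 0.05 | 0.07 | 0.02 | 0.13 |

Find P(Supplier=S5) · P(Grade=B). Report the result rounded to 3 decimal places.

0.062

P(Supplier=S5) = 0.05 + 0.07 + 0.02 + 0.13 = 0.27.
P(Grade=B) = 0.12 + 0.05 + 0.01 + 0.05 = 0.23.
Product: 0.27 × 0.23 = 0.062.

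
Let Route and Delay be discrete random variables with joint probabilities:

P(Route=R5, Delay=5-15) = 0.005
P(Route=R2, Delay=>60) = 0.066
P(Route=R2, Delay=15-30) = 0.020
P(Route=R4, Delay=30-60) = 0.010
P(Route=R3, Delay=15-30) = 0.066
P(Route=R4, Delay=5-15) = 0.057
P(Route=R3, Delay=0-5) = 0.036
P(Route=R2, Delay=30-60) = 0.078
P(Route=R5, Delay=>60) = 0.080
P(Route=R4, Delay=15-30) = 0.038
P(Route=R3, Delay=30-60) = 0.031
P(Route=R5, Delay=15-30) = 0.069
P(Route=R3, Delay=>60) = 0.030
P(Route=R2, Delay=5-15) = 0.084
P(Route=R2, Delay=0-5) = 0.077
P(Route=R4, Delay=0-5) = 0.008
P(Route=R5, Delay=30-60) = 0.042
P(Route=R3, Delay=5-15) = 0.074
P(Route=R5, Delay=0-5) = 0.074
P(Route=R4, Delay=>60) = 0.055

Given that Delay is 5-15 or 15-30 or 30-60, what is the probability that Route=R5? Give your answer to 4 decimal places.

0.2021

P(Delay=5-15) = 0.084 + 0.074 + 0.057 + 0.005 = 0.220.
P(Delay=15-30) = 0.020 + 0.066 + 0.038 + 0.069 = 0.193.
P(Delay=30-60) = 0.078 + 0.031 + 0.010 + 0.042 = 0.161.
P(Delay ∈ {5-15, 15-30, 30-60}) = 0.220 + 0.193 + 0.161 = 0.574; P(Route=R5, Delay ∈ {5-15, 15-30, 30-60}) = 0.005 + 0.069 + 0.042 = 0.116.
P(Route=R5 | Delay ∈ {5-15, 15-30, 30-60}) = 0.116/0.574 = 0.2021.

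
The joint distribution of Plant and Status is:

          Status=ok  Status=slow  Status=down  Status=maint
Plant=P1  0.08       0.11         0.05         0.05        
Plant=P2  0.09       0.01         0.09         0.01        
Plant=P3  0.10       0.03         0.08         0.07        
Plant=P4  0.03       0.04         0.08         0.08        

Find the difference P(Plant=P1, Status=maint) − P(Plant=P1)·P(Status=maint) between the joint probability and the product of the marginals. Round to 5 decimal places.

P(Plant=P1) = 0.08 + 0.11 + 0.05 + 0.05 = 0.29.
P(Status=maint) = 0.05 + 0.01 + 0.07 + 0.08 = 0.21.
P(Plant=P1, Status=maint) − P(Plant=P1)P(Status=maint) = 0.05 − 0.29×0.21 = -0.01090.

-0.01090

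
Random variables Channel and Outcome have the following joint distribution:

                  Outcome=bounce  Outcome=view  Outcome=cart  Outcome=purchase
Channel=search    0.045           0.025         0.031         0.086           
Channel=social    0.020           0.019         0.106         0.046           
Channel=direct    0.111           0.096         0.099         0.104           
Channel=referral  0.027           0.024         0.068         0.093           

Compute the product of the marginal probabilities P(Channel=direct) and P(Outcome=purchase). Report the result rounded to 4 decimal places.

P(Channel=direct) = 0.111 + 0.096 + 0.099 + 0.104 = 0.410.
P(Outcome=purchase) = 0.086 + 0.046 + 0.104 + 0.093 = 0.329.
Product: 0.410 × 0.329 = 0.1349.

0.1349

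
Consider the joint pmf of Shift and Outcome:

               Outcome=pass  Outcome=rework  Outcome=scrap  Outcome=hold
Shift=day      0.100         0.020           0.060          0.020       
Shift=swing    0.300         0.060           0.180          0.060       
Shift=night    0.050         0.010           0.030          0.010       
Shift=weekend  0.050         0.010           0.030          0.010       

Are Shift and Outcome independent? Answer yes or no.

Every cell satisfies P(Shift,Outcome) = P(Shift)·P(Outcome). For instance P(Shift=swing) = 0.600, P(Outcome=pass) = 0.500, and 0.600×0.500 = 0.300 matches the joint entry. So Shift and Outcome are independent.

yes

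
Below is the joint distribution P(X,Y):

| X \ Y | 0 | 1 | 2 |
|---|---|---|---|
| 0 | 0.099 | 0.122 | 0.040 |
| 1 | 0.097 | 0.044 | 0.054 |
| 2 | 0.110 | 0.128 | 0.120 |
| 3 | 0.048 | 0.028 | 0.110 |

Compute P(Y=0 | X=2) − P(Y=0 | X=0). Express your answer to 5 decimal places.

-0.07205

P(X=2) = 0.110 + 0.128 + 0.120 = 0.358; P(Y=0 | X=2) = 0.110/0.358 = 0.307263.
P(X=0) = 0.099 + 0.122 + 0.040 = 0.261; P(Y=0 | X=0) = 0.099/0.261 = 0.379310.
Difference = -0.07205.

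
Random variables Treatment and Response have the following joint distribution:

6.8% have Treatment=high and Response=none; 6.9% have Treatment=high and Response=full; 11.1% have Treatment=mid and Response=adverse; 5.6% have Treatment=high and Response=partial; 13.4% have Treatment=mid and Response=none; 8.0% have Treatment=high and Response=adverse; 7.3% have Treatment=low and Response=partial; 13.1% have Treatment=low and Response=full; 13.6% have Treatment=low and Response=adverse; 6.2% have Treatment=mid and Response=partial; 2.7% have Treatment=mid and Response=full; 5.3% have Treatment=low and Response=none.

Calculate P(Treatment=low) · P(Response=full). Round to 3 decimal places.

P(Treatment=low) = 0.053 + 0.073 + 0.131 + 0.136 = 0.393.
P(Response=full) = 0.131 + 0.027 + 0.069 = 0.227.
Product: 0.393 × 0.227 = 0.089.

0.089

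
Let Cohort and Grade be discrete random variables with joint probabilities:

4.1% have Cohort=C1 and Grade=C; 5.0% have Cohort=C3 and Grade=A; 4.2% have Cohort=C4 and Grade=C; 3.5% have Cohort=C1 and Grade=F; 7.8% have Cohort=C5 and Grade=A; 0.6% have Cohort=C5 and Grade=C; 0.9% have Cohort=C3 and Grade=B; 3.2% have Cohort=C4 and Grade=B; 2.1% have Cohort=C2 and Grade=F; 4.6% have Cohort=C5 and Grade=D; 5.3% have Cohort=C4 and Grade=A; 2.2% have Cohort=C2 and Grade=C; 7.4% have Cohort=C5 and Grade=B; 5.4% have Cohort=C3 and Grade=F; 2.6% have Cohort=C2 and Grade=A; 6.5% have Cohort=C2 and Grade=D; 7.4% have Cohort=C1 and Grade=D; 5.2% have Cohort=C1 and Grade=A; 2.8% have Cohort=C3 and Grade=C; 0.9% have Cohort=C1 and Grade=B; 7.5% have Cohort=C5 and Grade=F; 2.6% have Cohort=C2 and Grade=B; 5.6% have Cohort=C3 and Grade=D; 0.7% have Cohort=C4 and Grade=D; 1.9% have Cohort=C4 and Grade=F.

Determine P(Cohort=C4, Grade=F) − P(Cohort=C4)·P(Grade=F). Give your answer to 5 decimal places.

P(Cohort=C4) = 0.053 + 0.032 + 0.042 + 0.007 + 0.019 = 0.153.
P(Grade=F) = 0.035 + 0.021 + 0.054 + 0.019 + 0.075 = 0.204.
P(Cohort=C4, Grade=F) − P(Cohort=C4)P(Grade=F) = 0.019 − 0.153×0.204 = -0.01221.

-0.01221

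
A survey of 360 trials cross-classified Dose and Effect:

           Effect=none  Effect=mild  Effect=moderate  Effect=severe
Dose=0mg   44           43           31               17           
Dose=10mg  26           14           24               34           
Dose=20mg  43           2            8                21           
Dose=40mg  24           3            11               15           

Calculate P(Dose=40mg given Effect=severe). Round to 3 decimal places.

Total with Effect=severe: 17 + 34 + 21 + 15 = 87.
P(Dose=40mg | Effect=severe) = 15/87 = 0.172.

0.172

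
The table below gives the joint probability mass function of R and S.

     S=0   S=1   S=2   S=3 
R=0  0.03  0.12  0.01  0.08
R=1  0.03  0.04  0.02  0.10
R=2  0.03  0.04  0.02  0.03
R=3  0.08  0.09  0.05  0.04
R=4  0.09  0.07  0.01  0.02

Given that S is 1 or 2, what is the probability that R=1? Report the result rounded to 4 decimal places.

P(S=1) = 0.12 + 0.04 + 0.04 + 0.09 + 0.07 = 0.36.
P(S=2) = 0.01 + 0.02 + 0.02 + 0.05 + 0.01 = 0.11.
P(S ∈ {1, 2}) = 0.36 + 0.11 = 0.47; P(R=1, S ∈ {1, 2}) = 0.04 + 0.02 = 0.06.
P(R=1 | S ∈ {1, 2}) = 0.06/0.47 = 0.1277.

0.1277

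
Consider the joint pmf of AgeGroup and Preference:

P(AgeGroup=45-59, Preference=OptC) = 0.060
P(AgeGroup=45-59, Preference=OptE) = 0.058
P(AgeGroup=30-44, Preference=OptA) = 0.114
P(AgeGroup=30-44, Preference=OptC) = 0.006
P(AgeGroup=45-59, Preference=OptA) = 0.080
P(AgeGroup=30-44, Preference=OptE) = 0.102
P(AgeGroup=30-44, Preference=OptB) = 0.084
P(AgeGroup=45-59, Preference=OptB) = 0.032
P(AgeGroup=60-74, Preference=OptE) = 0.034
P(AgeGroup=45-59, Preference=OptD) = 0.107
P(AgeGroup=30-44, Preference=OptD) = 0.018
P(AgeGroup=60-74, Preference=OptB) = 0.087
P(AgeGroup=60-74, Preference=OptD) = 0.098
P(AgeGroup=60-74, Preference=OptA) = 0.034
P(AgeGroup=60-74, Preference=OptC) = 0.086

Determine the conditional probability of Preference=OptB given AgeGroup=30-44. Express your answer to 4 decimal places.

P(AgeGroup=30-44) = 0.114 + 0.084 + 0.006 + 0.018 + 0.102 = 0.324.
P(Preference=OptB | AgeGroup=30-44) = 0.084/0.324 = 0.2593.

0.2593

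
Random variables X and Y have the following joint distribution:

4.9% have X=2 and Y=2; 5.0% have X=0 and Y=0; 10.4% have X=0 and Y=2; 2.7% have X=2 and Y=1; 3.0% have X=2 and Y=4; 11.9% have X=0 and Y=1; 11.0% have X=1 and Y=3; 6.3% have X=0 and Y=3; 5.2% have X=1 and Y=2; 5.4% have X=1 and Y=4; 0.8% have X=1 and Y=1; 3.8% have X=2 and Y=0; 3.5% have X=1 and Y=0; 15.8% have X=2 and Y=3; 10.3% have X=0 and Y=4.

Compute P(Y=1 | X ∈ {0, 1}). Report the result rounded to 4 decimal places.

0.1819

P(X=0) = 0.050 + 0.119 + 0.104 + 0.063 + 0.103 = 0.439.
P(X=1) = 0.035 + 0.008 + 0.052 + 0.110 + 0.054 = 0.259.
P(X ∈ {0, 1}) = 0.439 + 0.259 = 0.698; P(Y=1, X ∈ {0, 1}) = 0.119 + 0.008 = 0.127.
P(Y=1 | X ∈ {0, 1}) = 0.127/0.698 = 0.1819.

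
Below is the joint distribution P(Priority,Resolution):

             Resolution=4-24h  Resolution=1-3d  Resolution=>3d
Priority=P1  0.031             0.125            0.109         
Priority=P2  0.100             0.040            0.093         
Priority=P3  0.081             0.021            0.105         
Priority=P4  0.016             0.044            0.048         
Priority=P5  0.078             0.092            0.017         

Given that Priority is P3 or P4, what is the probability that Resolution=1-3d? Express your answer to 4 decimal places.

0.2063

P(Priority=P3) = 0.081 + 0.021 + 0.105 = 0.207.
P(Priority=P4) = 0.016 + 0.044 + 0.048 = 0.108.
P(Priority ∈ {P3, P4}) = 0.207 + 0.108 = 0.315; P(Resolution=1-3d, Priority ∈ {P3, P4}) = 0.021 + 0.044 = 0.065.
P(Resolution=1-3d | Priority ∈ {P3, P4}) = 0.065/0.315 = 0.2063.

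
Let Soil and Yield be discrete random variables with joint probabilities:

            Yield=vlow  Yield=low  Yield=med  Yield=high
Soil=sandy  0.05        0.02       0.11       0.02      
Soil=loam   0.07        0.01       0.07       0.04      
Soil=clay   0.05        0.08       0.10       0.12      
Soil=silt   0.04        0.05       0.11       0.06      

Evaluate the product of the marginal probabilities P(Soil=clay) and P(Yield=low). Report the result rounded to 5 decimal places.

P(Soil=clay) = 0.05 + 0.08 + 0.10 + 0.12 = 0.35.
P(Yield=low) = 0.02 + 0.01 + 0.08 + 0.05 = 0.16.
Product: 0.35 × 0.16 = 0.05600.

0.05600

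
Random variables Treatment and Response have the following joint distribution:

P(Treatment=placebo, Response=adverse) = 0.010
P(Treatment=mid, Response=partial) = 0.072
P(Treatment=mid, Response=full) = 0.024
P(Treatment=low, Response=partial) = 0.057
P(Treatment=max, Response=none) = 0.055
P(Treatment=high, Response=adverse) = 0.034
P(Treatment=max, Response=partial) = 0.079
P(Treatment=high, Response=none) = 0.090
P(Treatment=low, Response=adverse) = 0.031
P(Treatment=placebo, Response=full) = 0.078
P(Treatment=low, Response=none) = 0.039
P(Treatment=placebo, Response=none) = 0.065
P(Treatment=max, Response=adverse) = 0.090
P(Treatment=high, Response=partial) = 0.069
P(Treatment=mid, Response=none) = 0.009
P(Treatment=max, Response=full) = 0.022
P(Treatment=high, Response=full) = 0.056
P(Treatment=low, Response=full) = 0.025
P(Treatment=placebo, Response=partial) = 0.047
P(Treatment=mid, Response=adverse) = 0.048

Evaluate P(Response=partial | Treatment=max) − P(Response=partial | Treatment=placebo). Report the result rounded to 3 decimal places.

P(Treatment=max) = 0.055 + 0.079 + 0.022 + 0.090 = 0.246; P(Response=partial | Treatment=max) = 0.079/0.246 = 0.3211.
P(Treatment=placebo) = 0.065 + 0.047 + 0.078 + 0.010 = 0.200; P(Response=partial | Treatment=placebo) = 0.047/0.200 = 0.2350.
Difference = 0.086.

0.086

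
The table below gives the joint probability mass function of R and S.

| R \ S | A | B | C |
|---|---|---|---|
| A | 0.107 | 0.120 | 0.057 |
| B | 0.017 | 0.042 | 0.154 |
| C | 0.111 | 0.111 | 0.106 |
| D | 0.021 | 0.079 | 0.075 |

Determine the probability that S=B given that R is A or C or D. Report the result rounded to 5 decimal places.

0.39390

P(R=A) = 0.107 + 0.120 + 0.057 = 0.284.
P(R=C) = 0.111 + 0.111 + 0.106 = 0.328.
P(R=D) = 0.021 + 0.079 + 0.075 = 0.175.
P(R ∈ {A, C, D}) = 0.284 + 0.328 + 0.175 = 0.787; P(S=B, R ∈ {A, C, D}) = 0.120 + 0.111 + 0.079 = 0.310.
P(S=B | R ∈ {A, C, D}) = 0.310/0.787 = 0.39390.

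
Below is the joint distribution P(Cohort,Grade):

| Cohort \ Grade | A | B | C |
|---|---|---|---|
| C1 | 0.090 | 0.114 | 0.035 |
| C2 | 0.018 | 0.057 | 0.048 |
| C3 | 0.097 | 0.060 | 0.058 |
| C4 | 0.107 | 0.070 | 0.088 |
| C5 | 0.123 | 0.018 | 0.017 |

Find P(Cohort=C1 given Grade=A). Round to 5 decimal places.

0.20690

P(Grade=A) = 0.090 + 0.018 + 0.097 + 0.107 + 0.123 = 0.435.
P(Cohort=C1 | Grade=A) = 0.090/0.435 = 0.20690.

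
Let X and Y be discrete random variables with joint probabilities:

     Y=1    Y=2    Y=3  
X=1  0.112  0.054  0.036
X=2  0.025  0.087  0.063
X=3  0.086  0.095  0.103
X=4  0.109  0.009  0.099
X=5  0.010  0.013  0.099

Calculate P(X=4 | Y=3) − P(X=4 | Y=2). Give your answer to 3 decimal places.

0.213

P(Y=3) = 0.036 + 0.063 + 0.103 + 0.099 + 0.099 = 0.400; P(X=4 | Y=3) = 0.099/0.400 = 0.2475.
P(Y=2) = 0.054 + 0.087 + 0.095 + 0.009 + 0.013 = 0.258; P(X=4 | Y=2) = 0.009/0.258 = 0.0349.
Difference = 0.213.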